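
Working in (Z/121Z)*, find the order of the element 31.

55

By Lagrange's theorem, ord_121(31) divides φ(121) = φ(11^2) = 11·(11−1) = 110 = 2 · 5 · 11.
Divisors of 110: 1, 2, 5, 10, 11, 22, 55, 110.
Test each divisor d:
31^1 ≡ 31
31^2 ≡ 114
31^5 ≡ 67
31^10 ≡ 12
31^11 ≡ 9
31^22 ≡ 81
31^55 ≡ 1
Hence ord(31) = 55.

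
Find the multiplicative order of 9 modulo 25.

The order of 9 must divide φ(25) = φ(5^2) = 5·(5−1) = 20 = 2^2 · 5.
Divisors of 20: 1, 2, 4, 5, 10, 20.
Test each divisor d:
9^1 ≡ 9 (mod 25)
9^2 ≡ 6 (mod 25)
9^4 ≡ 11 (mod 25)
9^5 ≡ 24 (mod 25)
9^10 ≡ 1 (mod 25) ✓
Therefore the multiplicative order of 9 modulo 25 is 10.

10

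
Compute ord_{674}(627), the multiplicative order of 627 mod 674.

56

The order of 627 must divide φ(674) = φ(2)·φ(337) = 1·336 = 336 = 2^4 · 3 · 7.
Divisors of 336: 1, 2, 3, 4, 6, 7, 8, 12, 14, 16, 21, 24, 28, 42, 48, 56, 84, 112, 168, 336.
Test each divisor d:
627^1 ≡ 627 (mod 674)
627^2 ≡ 187 (mod 674)
627^3 ≡ 647 (mod 674)
627^4 ≡ 595 (mod 674)
627^6 ≡ 55 (mod 674)
627^7 ≡ 111 (mod 674)
627^8 ≡ 175 (mod 674)
627^12 ≡ 329 (mod 674)
627^14 ≡ 189 (mod 674)
627^16 ≡ 295 (mod 674)
627^21 ≡ 85 (mod 674)
627^24 ≡ 401 (mod 674)
627^28 ≡ 673 (mod 674)
627^42 ≡ 485 (mod 674)
627^48 ≡ 389 (mod 674)
627^56 ≡ 1 (mod 674) ✓
The smallest such exponent is 56, so the order of 627 is 56.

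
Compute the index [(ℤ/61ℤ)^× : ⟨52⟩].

The order of 52 must divide φ(61) = 61 − 1 = 60 = 2^2 · 3 · 5.
Divisors of 60: 1, 2, 3, 4, 5, 6, 10, 12, 15, 20, 30, 60.
Check 52^d mod 61 for each divisor in increasing order:
52^1 ≡ 52 (mod 61)
52^2 ≡ 20 (mod 61)
52^3 ≡ 3 (mod 61)
52^4 ≡ 34 (mod 61)
52^5 ≡ 60 (mod 61)
52^6 ≡ 9 (mod 61)
52^10 ≡ 1 (mod 61) ✓
So ord_61(52) = 10, hence |⟨52⟩| = 10.
The index is φ(61) / ord(52) = 60 / 10 = 6.

6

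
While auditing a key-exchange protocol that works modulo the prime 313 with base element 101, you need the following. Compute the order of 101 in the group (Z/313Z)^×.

312

ord(101) | φ(313) = 313 − 1 = 312 = 2^3 · 3 · 13.
Divisors of 312: 1, 2, 3, 4, 6, 8, 12, 13, 24, 26, 39, 52, 78, 104, 156, 312.
Check 101^d mod 313 for each divisor in increasing order:
101^1 ≡ 101
101^2 ≡ 185
101^3 ≡ 218
101^4 ≡ 108
101^6 ≡ 261
101^8 ≡ 83
101^12 ≡ 200
101^13 ≡ 168
101^24 ≡ 249
101^26 ≡ 54
101^39 ≡ 308
101^52 ≡ 99
101^78 ≡ 25
101^104 ≡ 98
101^156 ≡ 312
101^312 ≡ 1
The smallest such exponent is 312, so the order of 101 is 312.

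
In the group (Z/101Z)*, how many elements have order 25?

20

φ(101) = 101 − 1 = 100 = 2^2 · 5^2.
Since (Z/101Z)^× is cyclic of order 100, the number of elements of order d is φ(d) when d | 100 and 0 otherwise.
25 = 5^2 divides 100, and φ(25) = 20.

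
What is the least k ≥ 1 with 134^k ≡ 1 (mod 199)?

ord(134) | φ(199) = 199 − 1 = 198 = 2 · 3^2 · 11.
Divisors of 198: 1, 2, 3, 6, 9, 11, 18, 22, 33, 66, 99, 198.
Compute 134^d (mod 199) for the divisors d until we hit 1:
134^1 ≡ 134 (mod 199)
134^2 ≡ 46 (mod 199)
134^3 ≡ 194 (mod 199)
134^6 ≡ 25 (mod 199)
134^9 ≡ 74 (mod 199)
134^11 ≡ 21 (mod 199)
134^18 ≡ 103 (mod 199)
134^22 ≡ 43 (mod 199)
134^33 ≡ 107 (mod 199)
134^66 ≡ 106 (mod 199)
134^99 ≡ 198 (mod 199)
134^198 ≡ 1 (mod 199) ✓
Therefore the multiplicative order of 134 modulo 199 is 198.

198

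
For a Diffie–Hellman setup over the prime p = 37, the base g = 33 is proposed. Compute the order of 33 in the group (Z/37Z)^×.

ord(33) | φ(37) = 37 − 1 = 36 = 2^2 · 3^2.
Divisors of 36: 1, 2, 3, 4, 6, 9, 12, 18, 36.
Compute 33^d (mod 37) for the divisors d until we hit 1:
33^1 ≡ 33 (mod 37)
33^2 ≡ 16 (mod 37)
33^3 ≡ 10 (mod 37)
33^4 ≡ 34 (mod 37)
33^6 ≡ 26 (mod 37)
33^9 ≡ 1 (mod 37) ✓
Therefore the multiplicative order of 33 modulo 37 is 9.

9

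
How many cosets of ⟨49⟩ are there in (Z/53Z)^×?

4

Since 49 ∈ (Z/53Z)^×, its order divides φ(53) = 53 − 1 = 52 = 2^2 · 13.
Divisors of 52: 1, 2, 4, 13, 26, 52.
Compute 49^d (mod 53) for the divisors d until we hit 1:
49^1 ≡ 49 (mod 53)
49^2 ≡ 16 (mod 53)
49^4 ≡ 44 (mod 53)
49^13 ≡ 1 (mod 53) ✓
The order of 49 is 13, so the subgroup it generates has 13 elements.
Index = |(Z/53Z)^×| / |⟨49⟩| = 52 / 13 = 4.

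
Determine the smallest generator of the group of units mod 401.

φ(401) = 401 − 1 = 400 = 2^4 · 5^2.
g is a primitive root iff g^(400/q) ≢ 1 (mod 401) for each prime q ∈ {2, 5}.
g = 2: 2^200 ≡ 1 — hits 1, so not a primitive root.
g = 3: 3^200 ≡ 400; 3^80 ≡ 72 — none is 1, so 3 is a primitive root.
The smallest primitive root modulo 401 is 3.

3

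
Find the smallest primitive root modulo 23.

φ(23) = 23 − 1 = 22 = 2 · 11.
Test candidates g = 2, 3, … against the prime factors q ∈ {2, 11} of φ(23): g is a generator iff g^(22/q) ≢ 1 for every such q.
g = 2: 2^11 ≡ 1 — hits 1, so not a primitive root.
g = 3: 3^11 ≡ 1 — hits 1, so not a primitive root.
g = 4: 4^11 ≡ 1 — hits 1, so not a primitive root.
g = 5: 5^11 ≡ 22; 5^2 ≡ 2 — none is 1, so 5 is a primitive root.
The smallest primitive root modulo 23 is 5.

5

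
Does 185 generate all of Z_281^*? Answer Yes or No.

φ(281) = 281 − 1 = 280 = 2^3 · 5 · 7.
It suffices to check that the order of 185 is not a proper divisor of 280: compute 185^(280/q) for q ∈ {2, 5, 7}.
185^140 ≡ 280 (mod 281)  [q = 2: ≢ 1 ✓]
185^56 ≡ 86 (mod 281)  [q = 5: ≢ 1 ✓]
185^40 ≡ 79 (mod 281)  [q = 7: ≢ 1 ✓]
Every test exponent gives a nontrivial residue, hence 185 generates the full group.

Yes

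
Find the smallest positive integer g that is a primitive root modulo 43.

3

φ(43) = 43 − 1 = 42 = 2 · 3 · 7.
Test candidates g = 2, 3, … against the prime factors q ∈ {2, 3, 7} of φ(43): g is a generator iff g^(42/q) ≢ 1 for every such q.
g = 2: 2^21 ≡ 42; 2^14 ≡ 1 — hits 1, so not a primitive root.
g = 3: 3^21 ≡ 42; 3^14 ≡ 36; 3^6 ≡ 41 — none is 1, so 3 is a primitive root.
So 3 is the smallest generator of (Z/43Z)^×.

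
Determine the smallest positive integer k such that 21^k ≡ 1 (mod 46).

22

The order of 21 must divide φ(46) = φ(2)·φ(23) = 1·22 = 22 = 2 · 11.
Divisors of 22: 1, 2, 11, 22.
Check 21^d mod 46 for each divisor in increasing order:
21^1 ≡ 21
21^2 ≡ 27
21^11 ≡ 45
21^22 ≡ 1
So ord_46(21) = 22.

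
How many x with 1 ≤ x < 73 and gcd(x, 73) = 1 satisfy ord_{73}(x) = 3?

φ(73) = 73 − 1 = 72 = 2^3 · 3^2.
(Z/73Z)^× is cyclic (|G| = 72); a cyclic group of order m has exactly φ(d) elements of each order d | m, and none otherwise.
3 | 72, and φ(3) = 3 − 1 = 2.

2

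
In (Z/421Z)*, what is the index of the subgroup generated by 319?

1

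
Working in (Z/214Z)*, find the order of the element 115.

The order of 115 must divide φ(214) = φ(2)·φ(107) = 1·106 = 106 = 2 · 53.
Divisors of 106: 1, 2, 53, 106.
Evaluate successive powers at the divisors of 106:
115^1 ≡ 115 (mod 214)
115^2 ≡ 171 (mod 214)
115^53 ≡ 213 (mod 214)
115^106 ≡ 1 (mod 214) ✓
Hence ord(115) = 106.

106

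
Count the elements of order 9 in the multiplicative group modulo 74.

6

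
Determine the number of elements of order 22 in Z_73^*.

φ(73) = 73 − 1 = 72 = 2^3 · 3^2.
In a cyclic group of order 72, there are φ(d) elements of order d for each divisor d of 72, and zero for non-divisors.
22 does not divide 72, so no element of (Z/73Z)^× has order 22.

0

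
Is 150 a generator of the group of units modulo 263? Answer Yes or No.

No

φ(263) = 263 − 1 = 262 = 2 · 131.
An element g generates (Z/263Z)^× iff g^(262/q) ≢ 1 (mod 263) for each prime q ∈ {2, 131}.
150^131 ≡ 1 (mod 263)  [q = 2: ≡ 1 ✗]
150^2 ≡ 145 (mod 263)  [q = 131: ≢ 1 ✓]
The check at q = 2 fails, so 150 generates a proper subgroup.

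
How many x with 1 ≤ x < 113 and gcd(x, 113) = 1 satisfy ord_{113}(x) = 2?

1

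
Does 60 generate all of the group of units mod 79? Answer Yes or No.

Yes

φ(79) = 79 − 1 = 78 = 2 · 3 · 13.
Test 60^(78/q) mod 79 for each prime factor q of 78:
60^39 ≡ 78 (mod 79)  [q = 2: ≢ 1 ✓]
60^26 ≡ 55 (mod 79)  [q = 3: ≢ 1 ✓]
60^6 ≡ 38 (mod 79)  [q = 13: ≢ 1 ✓]
All checks pass, so 60 has order 78 and is a primitive root modulo 79.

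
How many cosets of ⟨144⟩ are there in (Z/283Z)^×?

2

ord(144) | φ(283) = 283 − 1 = 282 = 2 · 3 · 47.
Divisors of 282: 1, 2, 3, 6, 47, 94, 141, 282.
Check 144^d mod 283 for each divisor in increasing order:
144^1 ≡ 144 (mod 283)
144^2 ≡ 77 (mod 283)
144^3 ≡ 51 (mod 283)
144^6 ≡ 54 (mod 283)
144^47 ≡ 238 (mod 283)
144^94 ≡ 44 (mod 283)
144^141 ≡ 1 (mod 283) ✓
The order of 144 is 141, so the subgroup it generates has 141 elements.
The index is φ(283) / ord(144) = 282 / 141 = 2.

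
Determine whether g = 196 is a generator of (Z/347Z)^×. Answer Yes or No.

No

φ(347) = 347 − 1 = 346 = 2 · 173.
Test 196^(346/q) mod 347 for each prime factor q of 346:
196^173 ≡ 1 (mod 347)  [q = 2: ≡ 1 ✗]
196^2 ≡ 246 (mod 347)  [q = 173: ≢ 1 ✓]
The check at q = 2 fails, so 196 generates a proper subgroup.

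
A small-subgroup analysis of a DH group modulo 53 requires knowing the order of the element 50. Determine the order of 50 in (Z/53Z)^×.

Since 50 ∈ (Z/53Z)^×, its order divides φ(53) = 53 − 1 = 52 = 2^2 · 13.
Divisors of 52: 1, 2, 4, 13, 26, 52.
Check 50^d mod 53 for each divisor in increasing order:
50^1 ≡ 50
50^2 ≡ 9
50^4 ≡ 28
50^13 ≡ 23
50^26 ≡ 52
50^52 ≡ 1
Therefore the multiplicative order of 50 modulo 53 is 52.

52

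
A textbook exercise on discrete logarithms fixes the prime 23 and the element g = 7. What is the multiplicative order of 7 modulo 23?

The order of 7 must divide φ(23) = 23 − 1 = 22 = 2 · 11.
Divisors of 22: 1, 2, 11, 22.
Evaluate successive powers at the divisors of 22:
7^1 ≡ 7 (mod 23)
7^2 ≡ 3 (mod 23)
7^11 ≡ 22 (mod 23)
7^22 ≡ 1 (mod 23) ✓
Hence ord(7) = 22.

22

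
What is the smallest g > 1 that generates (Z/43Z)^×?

φ(43) = 43 − 1 = 42 = 2 · 3 · 7.
g is a primitive root iff g^(42/q) ≢ 1 (mod 43) for each prime q ∈ {2, 3, 7}.
g = 2: 2^21 ≡ 42; 2^14 ≡ 1 — hits 1, so not a primitive root.
g = 3: 3^21 ≡ 42; 3^14 ≡ 36; 3^6 ≡ 41 — none is 1, so 3 is a primitive root.
Hence the least primitive root of 43 is 3.

3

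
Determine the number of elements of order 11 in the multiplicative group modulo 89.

φ(89) = 89 − 1 = 88 = 2^3 · 11.
In a cyclic group of order 88, there are φ(d) elements of order d for each divisor d of 88, and zero for non-divisors.
11 | 88, and φ(11) = 11 − 1 = 10.

10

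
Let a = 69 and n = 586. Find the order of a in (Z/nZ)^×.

The order of 69 must divide φ(586) = φ(2)·φ(293) = 1·292 = 292 = 2^2 · 73.
Divisors of 292: 1, 2, 4, 73, 146, 292.
Evaluate successive powers at the divisors of 292:
69^1 ≡ 69
69^2 ≡ 73
69^4 ≡ 55
69^73 ≡ 1
Hence ord(69) = 73.

73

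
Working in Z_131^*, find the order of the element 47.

26

ord(47) | φ(131) = 131 − 1 = 130 = 2 · 5 · 13.
Divisors of 130: 1, 2, 5, 10, 13, 26, 65, 130.
Evaluate successive powers at the divisors of 130:
47^1 ≡ 47
47^2 ≡ 113
47^5 ≡ 32
47^10 ≡ 107
47^13 ≡ 130
47^26 ≡ 1
So ord_131(47) = 26.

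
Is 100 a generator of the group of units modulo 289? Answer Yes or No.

No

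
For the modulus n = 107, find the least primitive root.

φ(107) = 107 − 1 = 106 = 2 · 53.
g is a primitive root iff g^(106/q) ≢ 1 (mod 107) for each prime q ∈ {2, 53}.
g = 2: 2^53 ≡ 106; 2^2 ≡ 4 — none is 1, so 2 is a primitive root.
Hence the least primitive root of 107 is 2.

2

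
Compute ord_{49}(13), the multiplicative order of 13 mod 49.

14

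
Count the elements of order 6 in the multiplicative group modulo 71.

φ(71) = 71 − 1 = 70 = 2 · 5 · 7.
(Z/71Z)^× is cyclic (|G| = 70); a cyclic group of order m has exactly φ(d) elements of each order d | m, and none otherwise.
Here 70 is not a multiple of 6, so there are no elements of order 6.

0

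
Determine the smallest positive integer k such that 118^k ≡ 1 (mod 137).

68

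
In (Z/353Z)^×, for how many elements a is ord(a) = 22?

φ(353) = 353 − 1 = 352 = 2^5 · 11.
Since (Z/353Z)^× is cyclic of order 352, the number of elements of order d is φ(d) when d | 352 and 0 otherwise.
22 = 2 · 11 divides 352, and φ(22) = 10.

10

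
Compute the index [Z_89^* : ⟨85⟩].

By Lagrange's theorem, ord_89(85) divides φ(89) = 89 − 1 = 88 = 2^3 · 11.
Divisors of 88: 1, 2, 4, 8, 11, 22, 44, 88.
Check 85^d mod 89 for each divisor in increasing order:
85^1 ≡ 85 (mod 89)
85^2 ≡ 16 (mod 89)
85^4 ≡ 78 (mod 89)
85^8 ≡ 32 (mod 89)
85^11 ≡ 88 (mod 89)
85^22 ≡ 1 (mod 89) ✓
The order of 85 is 22, so the subgroup it generates has 22 elements.
Index = |(Z/89Z)^×| / |⟨85⟩| = 88 / 22 = 4.

4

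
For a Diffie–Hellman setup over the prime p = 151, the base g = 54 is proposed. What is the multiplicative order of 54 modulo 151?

By Lagrange's theorem, ord_151(54) divides φ(151) = 151 − 1 = 150 = 2 · 3 · 5^2.
Divisors of 150: 1, 2, 3, 5, 6, 10, 15, 25, 30, 50, 75, 150.
Check 54^d mod 151 for each divisor in increasing order:
54^1 ≡ 54
54^2 ≡ 47
54^3 ≡ 122
54^5 ≡ 147
54^6 ≡ 86
54^10 ≡ 16
54^15 ≡ 87
54^25 ≡ 33
54^30 ≡ 19
54^50 ≡ 32
54^75 ≡ 150
54^150 ≡ 1
Hence ord(54) = 150.

150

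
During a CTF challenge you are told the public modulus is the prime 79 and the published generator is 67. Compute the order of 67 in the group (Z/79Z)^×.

Since 67 ∈ (Z/79Z)^×, its order divides φ(79) = 79 − 1 = 78 = 2 · 3 · 13.
Divisors of 78: 1, 2, 3, 6, 13, 26, 39, 78.
Evaluate successive powers at the divisors of 78:
67^1 ≡ 67 (mod 79)
67^2 ≡ 65 (mod 79)
67^3 ≡ 10 (mod 79)
67^6 ≡ 21 (mod 79)
67^13 ≡ 1 (mod 79) ✓
Therefore the multiplicative order of 67 modulo 79 is 13.

13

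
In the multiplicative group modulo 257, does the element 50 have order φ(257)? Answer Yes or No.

φ(257) = 257 − 1 = 256 = 2^8.
It suffices to check that the order of 50 is not a proper divisor of 256: compute 50^(256/q) for q ∈ {2}.
50^128 ≡ 1 (mod 257)  [q = 2: ≡ 1 ✗]
50^128 ≡ 1 shows ord(50) | 128, strictly less than φ(257); not a primitive root.

No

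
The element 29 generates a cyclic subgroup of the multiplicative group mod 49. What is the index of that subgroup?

6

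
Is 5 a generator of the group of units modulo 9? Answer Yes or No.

Yes

φ(9) = φ(3^2) = 3·(3−1) = 6 = 2 · 3.
Test 5^(6/q) mod 9 for each prime factor q of 6:
5^3 ≡ 8 (mod 9)  [q = 2: ≢ 1 ✓]
5^2 ≡ 7 (mod 9)  [q = 3: ≢ 1 ✓]
All checks pass, so 5 has order 6 and is a primitive root modulo 9.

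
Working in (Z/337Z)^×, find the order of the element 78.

Since 78 ∈ (Z/337Z)^×, its order divides φ(337) = 337 − 1 = 336 = 2^4 · 3 · 7.
Divisors of 336: 1, 2, 3, 4, 6, 7, 8, 12, 14, 16, 21, 24, 28, 42, 48, 56, 84, 112, 168, 336.
Test each divisor d:
78^1 ≡ 78 (mod 337)
78^2 ≡ 18 (mod 337)
78^3 ≡ 56 (mod 337)
78^4 ≡ 324 (mod 337)
78^6 ≡ 103 (mod 337)
78^7 ≡ 283 (mod 337)
78^8 ≡ 169 (mod 337)
78^12 ≡ 162 (mod 337)
78^14 ≡ 220 (mod 337)
78^16 ≡ 253 (mod 337)
78^21 ≡ 252 (mod 337)
78^24 ≡ 295 (mod 337)
78^28 ≡ 209 (mod 337)
78^42 ≡ 148 (mod 337)
78^48 ≡ 79 (mod 337)
78^56 ≡ 208 (mod 337)
78^84 ≡ 336 (mod 337)
78^112 ≡ 128 (mod 337)
78^168 ≡ 1 (mod 337) ✓
So ord_337(78) = 168.

168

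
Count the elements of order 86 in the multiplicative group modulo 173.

42

φ(173) = 173 − 1 = 172 = 2^2 · 43.
In a cyclic group of order 172, there are φ(d) elements of order d for each divisor d of 172, and zero for non-divisors.
86 = 2 · 43 divides 172, and φ(86) = 42.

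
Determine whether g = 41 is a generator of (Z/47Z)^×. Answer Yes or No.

Yes

φ(47) = 47 − 1 = 46 = 2 · 23.
41 is a primitive root mod 47 iff 41^(φ(47)/q) ≢ 1 for every prime q | φ(47), i.e. q ∈ {2, 23}.
41^23 ≡ 46 (mod 47)  [q = 2: ≢ 1 ✓]
41^2 ≡ 36 (mod 47)  [q = 23: ≢ 1 ✓]
Every test exponent gives a nontrivial residue, hence 41 generates the full group.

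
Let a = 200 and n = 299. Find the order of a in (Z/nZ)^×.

Since 200 ∈ (Z/299Z)^×, its order divides φ(299) = φ(13·23) = (13−1)·(23−1) = 12·22 = 264 = 2^3 · 3 · 11.
Divisors of 264: 1, 2, 3, 4, 6, 8, 11, 12, 22, 24, 33, 44, 66, 88, 132, 264.
Check 200^d mod 299 for each divisor in increasing order:
200^1 ≡ 200 (mod 299)
200^2 ≡ 233 (mod 299)
200^3 ≡ 255 (mod 299)
200^4 ≡ 170 (mod 299)
200^6 ≡ 142 (mod 299)
200^8 ≡ 196 (mod 299)
200^11 ≡ 47 (mod 299)
200^12 ≡ 131 (mod 299)
200^22 ≡ 116 (mod 299)
200^24 ≡ 118 (mod 299)
200^33 ≡ 70 (mod 299)
200^44 ≡ 1 (mod 299) ✓
The smallest such exponent is 44, so the order of 200 is 44.

44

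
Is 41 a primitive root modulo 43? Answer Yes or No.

No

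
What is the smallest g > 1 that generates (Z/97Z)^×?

φ(97) = 97 − 1 = 96 = 2^5 · 3.
g is a primitive root iff g^(96/q) ≢ 1 (mod 97) for each prime q ∈ {2, 3}.
g = 2: 2^48 ≡ 1 — hits 1, so not a primitive root.
g = 3: 3^48 ≡ 1 — hits 1, so not a primitive root.
g = 4: 4^48 ≡ 1 — hits 1, so not a primitive root.
g = 5: 5^48 ≡ 96; 5^32 ≡ 35 — none is 1, so 5 is a primitive root.
So 5 is the smallest generator of (Z/97Z)^×.

5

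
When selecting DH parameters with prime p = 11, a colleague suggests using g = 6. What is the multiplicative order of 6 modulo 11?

10

Since 6 ∈ (Z/11Z)^×, its order divides φ(11) = 11 − 1 = 10 = 2 · 5.
Divisors of 10: 1, 2, 5, 10.
Compute 6^d (mod 11) for the divisors d until we hit 1:
6^1 ≡ 6 (mod 11)
6^2 ≡ 3 (mod 11)
6^5 ≡ 10 (mod 11)
6^10 ≡ 1 (mod 11) ✓
Hence ord(6) = 10.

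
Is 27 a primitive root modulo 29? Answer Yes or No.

Yes

φ(29) = 29 − 1 = 28 = 2^2 · 7.
Test 27^(28/q) mod 29 for each prime factor q of 28:
27^14 ≡ 28 (mod 29)  [q = 2: ≢ 1 ✓]
27^4 ≡ 16 (mod 29)  [q = 7: ≢ 1 ✓]
None equal 1, so ord_29(27) = 28: 27 is a primitive root.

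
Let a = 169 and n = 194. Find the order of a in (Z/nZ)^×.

Since 169 ∈ (Z/194Z)^×, its order divides φ(194) = φ(2)·φ(97) = 1·96 = 96 = 2^5 · 3.
Divisors of 96: 1, 2, 3, 4, 6, 8, 12, 16, 24, 32, 48, 96.
Test each divisor d:
169^1 ≡ 169 (mod 194)
169^2 ≡ 43 (mod 194)
169^3 ≡ 89 (mod 194)
169^4 ≡ 103 (mod 194)
169^6 ≡ 161 (mod 194)
169^8 ≡ 133 (mod 194)
169^12 ≡ 119 (mod 194)
169^16 ≡ 35 (mod 194)
169^24 ≡ 193 (mod 194)
169^32 ≡ 61 (mod 194)
169^48 ≡ 1 (mod 194) ✓
Hence ord(169) = 48.

48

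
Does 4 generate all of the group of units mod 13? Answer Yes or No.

φ(13) = 13 − 1 = 12 = 2^2 · 3.
It suffices to check that the order of 4 is not a proper divisor of 12: compute 4^(12/q) for q ∈ {2, 3}.
4^6 ≡ 1 (mod 13)  [q = 2: ≡ 1 ✗]
4^4 ≡ 9 (mod 13)  [q = 3: ≢ 1 ✓]
4^6 ≡ 1 shows ord(4) | 6, strictly less than φ(13); not a primitive root.

No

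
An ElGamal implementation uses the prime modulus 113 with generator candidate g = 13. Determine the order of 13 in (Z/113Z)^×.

Since 13 ∈ (Z/113Z)^×, its order divides φ(113) = 113 − 1 = 112 = 2^4 · 7.
Divisors of 112: 1, 2, 4, 7, 8, 14, 16, 28, 56, 112.
Compute 13^d (mod 113) for the divisors d until we hit 1:
13^1 ≡ 13 (mod 113)
13^2 ≡ 56 (mod 113)
13^4 ≡ 85 (mod 113)
13^7 ≡ 69 (mod 113)
13^8 ≡ 106 (mod 113)
13^14 ≡ 15 (mod 113)
13^16 ≡ 49 (mod 113)
13^28 ≡ 112 (mod 113)
13^56 ≡ 1 (mod 113) ✓
Therefore the multiplicative order of 13 modulo 113 is 56.

56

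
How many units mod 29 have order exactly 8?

φ(29) = 29 − 1 = 28 = 2^2 · 7.
Since (Z/29Z)^× is cyclic of order 28, the number of elements of order d is φ(d) when d | 28 and 0 otherwise.
Here 28 is not a multiple of 8, so there are no elements of order 8.

0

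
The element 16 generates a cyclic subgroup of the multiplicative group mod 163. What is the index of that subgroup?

ord(16) | φ(163) = 163 − 1 = 162 = 2 · 3^4.
Divisors of 162: 1, 2, 3, 6, 9, 18, 27, 54, 81, 162.
Test each divisor d:
16^1 ≡ 16 (mod 163)
16^2 ≡ 93 (mod 163)
16^3 ≡ 21 (mod 163)
16^6 ≡ 115 (mod 163)
16^9 ≡ 133 (mod 163)
16^18 ≡ 85 (mod 163)
16^27 ≡ 58 (mod 163)
16^54 ≡ 104 (mod 163)
16^81 ≡ 1 (mod 163) ✓
So ord_163(16) = 81, hence |⟨16⟩| = 81.
The index is φ(163) / ord(16) = 162 / 81 = 2.

2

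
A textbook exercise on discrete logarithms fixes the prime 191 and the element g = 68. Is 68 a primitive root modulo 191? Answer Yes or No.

No

φ(191) = 191 − 1 = 190 = 2 · 5 · 19.
68 is a primitive root mod 191 iff 68^(φ(191)/q) ≢ 1 for every prime q | φ(191), i.e. q ∈ {2, 5, 19}.
68^95 ≡ 1 (mod 191)  [q = 2: ≡ 1 ✗]
68^38 ≡ 39 (mod 191)  [q = 5: ≢ 1 ✓]
68^10 ≡ 125 (mod 191)  [q = 19: ≢ 1 ✓]
Since 68^95 ≡ 1, the order of 68 divides 95 < 190, so 68 is not a primitive root.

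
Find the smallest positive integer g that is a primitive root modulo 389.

2

φ(389) = 389 − 1 = 388 = 2^2 · 97.
Test candidates g = 2, 3, … against the prime factors q ∈ {2, 97} of φ(389): g is a generator iff g^(388/q) ≢ 1 for every such q.
g = 2: 2^194 ≡ 388; 2^4 ≡ 16 — none is 1, so 2 is a primitive root.
The smallest primitive root modulo 389 is 2.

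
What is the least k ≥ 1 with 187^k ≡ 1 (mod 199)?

33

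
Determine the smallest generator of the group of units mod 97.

5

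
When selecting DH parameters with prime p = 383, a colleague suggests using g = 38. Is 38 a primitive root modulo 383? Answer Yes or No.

φ(383) = 383 − 1 = 382 = 2 · 191.
Test 38^(382/q) mod 383 for each prime factor q of 382:
38^191 ≡ 1 (mod 383)  [q = 2: ≡ 1 ✗]
38^2 ≡ 295 (mod 383)  [q = 191: ≢ 1 ✓]
Since 38^191 ≡ 1, the order of 38 divides 191 < 382, so 38 is not a primitive root.

No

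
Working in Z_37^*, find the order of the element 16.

Since 16 ∈ (Z/37Z)^×, its order divides φ(37) = 37 − 1 = 36 = 2^2 · 3^2.
Divisors of 36: 1, 2, 3, 4, 6, 9, 12, 18, 36.
Check 16^d mod 37 for each divisor in increasing order:
16^1 ≡ 16
16^2 ≡ 34
16^3 ≡ 26
16^4 ≡ 9
16^6 ≡ 10
16^9 ≡ 1
Hence ord(16) = 9.

9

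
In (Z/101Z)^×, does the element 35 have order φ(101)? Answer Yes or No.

Yes

φ(101) = 101 − 1 = 100 = 2^2 · 5^2.
It suffices to check that the order of 35 is not a proper divisor of 100: compute 35^(100/q) for q ∈ {2, 5}.
35^50 ≡ 100 (mod 101)  [q = 2: ≢ 1 ✓]
35^20 ≡ 87 (mod 101)  [q = 5: ≢ 1 ✓]
All checks pass, so 35 has order 100 and is a primitive root modulo 101.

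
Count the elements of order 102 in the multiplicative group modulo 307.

32

φ(307) = 307 − 1 = 306 = 2 · 3^2 · 17.
Since (Z/307Z)^× is cyclic of order 306, the number of elements of order d is φ(d) when d | 306 and 0 otherwise.
102 = 2 · 3 · 17 divides 306, and φ(102) = 32.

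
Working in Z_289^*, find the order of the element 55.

68

ord(55) | φ(289) = φ(17^2) = 17·(17−1) = 272 = 2^4 · 17.
Divisors of 272: 1, 2, 4, 8, 16, 17, 34, 68, 136, 272.
Compute 55^d (mod 289) for the divisors d until we hit 1:
55^1 ≡ 55 (mod 289)
55^2 ≡ 135 (mod 289)
55^4 ≡ 18 (mod 289)
55^8 ≡ 35 (mod 289)
55^16 ≡ 69 (mod 289)
55^17 ≡ 38 (mod 289)
55^34 ≡ 288 (mod 289)
55^68 ≡ 1 (mod 289) ✓
The smallest such exponent is 68, so the order of 55 is 68.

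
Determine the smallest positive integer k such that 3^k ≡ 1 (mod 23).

11

Since 3 ∈ (Z/23Z)^×, its order divides φ(23) = 23 − 1 = 22 = 2 · 11.
Divisors of 22: 1, 2, 11, 22.
Check 3^d mod 23 for each divisor in increasing order:
3^1 ≡ 3 (mod 23)
3^2 ≡ 9 (mod 23)
3^11 ≡ 1 (mod 23) ✓
So ord_23(3) = 11.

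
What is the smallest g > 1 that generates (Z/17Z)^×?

3

φ(17) = 17 − 1 = 16 = 2^4.
g is a primitive root iff g^(16/q) ≢ 1 (mod 17) for each prime q ∈ {2}.
g = 2: 2^8 ≡ 1 — hits 1, so not a primitive root.
g = 3: 3^8 ≡ 16 — none is 1, so 3 is a primitive root.
Hence the least primitive root of 17 is 3.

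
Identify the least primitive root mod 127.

3

φ(127) = 127 − 1 = 126 = 2 · 3^2 · 7.
g is a primitive root iff g^(126/q) ≢ 1 (mod 127) for each prime q ∈ {2, 3, 7}.
g = 2: 2^63 ≡ 1 — hits 1, so not a primitive root.
g = 3: 3^63 ≡ 126; 3^42 ≡ 107; 3^18 ≡ 4 — none is 1, so 3 is a primitive root.
The smallest primitive root modulo 127 is 3.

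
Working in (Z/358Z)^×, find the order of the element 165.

By Lagrange's theorem, ord_358(165) divides φ(358) = φ(2)·φ(179) = 1·178 = 178 = 2 · 89.
Divisors of 178: 1, 2, 89, 178.
Test each divisor d:
165^1 ≡ 165
165^2 ≡ 17
165^89 ≡ 357
165^178 ≡ 1
Hence ord(165) = 178.

178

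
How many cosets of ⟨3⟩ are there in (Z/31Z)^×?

Since 3 ∈ (Z/31Z)^×, its order divides φ(31) = 31 − 1 = 30 = 2 · 3 · 5.
Divisors of 30: 1, 2, 3, 5, 6, 10, 15, 30.
Check 3^d mod 31 for each divisor in increasing order:
3^1 ≡ 3
3^2 ≡ 9
3^3 ≡ 27
3^5 ≡ 26
3^6 ≡ 16
3^10 ≡ 25
3^15 ≡ 30
3^30 ≡ 1
Thus |⟨3⟩| = ord(3) = 30.
The index is φ(31) / ord(3) = 30 / 30 = 1.

1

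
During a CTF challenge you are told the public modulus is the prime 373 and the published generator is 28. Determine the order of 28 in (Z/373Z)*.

93

The order of 28 must divide φ(373) = 373 − 1 = 372 = 2^2 · 3 · 31.
Divisors of 372: 1, 2, 3, 4, 6, 12, 31, 62, 93, 124, 186, 372.
Check 28^d mod 373 for each divisor in increasing order:
28^1 ≡ 28
28^2 ≡ 38
28^3 ≡ 318
28^4 ≡ 325
28^6 ≡ 41
28^12 ≡ 189
28^31 ≡ 88
28^62 ≡ 284
28^93 ≡ 1
So ord_373(28) = 93.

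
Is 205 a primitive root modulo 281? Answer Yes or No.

Yes

φ(281) = 281 − 1 = 280 = 2^3 · 5 · 7.
It suffices to check that the order of 205 is not a proper divisor of 280: compute 205^(280/q) for q ∈ {2, 5, 7}.
205^140 ≡ 280 (mod 281)  [q = 2: ≢ 1 ✓]
205^56 ≡ 232 (mod 281)  [q = 5: ≢ 1 ✓]
205^40 ≡ 79 (mod 281)  [q = 7: ≢ 1 ✓]
Every test exponent gives a nontrivial residue, hence 205 generates the full group.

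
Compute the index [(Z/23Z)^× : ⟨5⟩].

1

ord(5) | φ(23) = 23 − 1 = 22 = 2 · 11.
Divisors of 22: 1, 2, 11, 22.
Evaluate successive powers at the divisors of 22:
5^1 ≡ 5 (mod 23)
5^2 ≡ 2 (mod 23)
5^11 ≡ 22 (mod 23)
5^22 ≡ 1 (mod 23) ✓
The order of 5 is 22, so the subgroup it generates has 22 elements.
The index is φ(23) / ord(5) = 22 / 22 = 1.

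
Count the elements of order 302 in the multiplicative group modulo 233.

0

φ(233) = 233 − 1 = 232 = 2^3 · 29.
In a cyclic group of order 232, there are φ(d) elements of order d for each divisor d of 232, and zero for non-divisors.
Since 302 ∤ 232, the count is 0.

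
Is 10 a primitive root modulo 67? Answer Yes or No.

No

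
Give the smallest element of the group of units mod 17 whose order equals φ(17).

φ(17) = 17 − 1 = 16 = 2^4.
Test candidates g = 2, 3, … against the prime factors q ∈ {2} of φ(17): g is a generator iff g^(16/q) ≢ 1 for every such q.
g = 2: 2^8 ≡ 1 — hits 1, so not a primitive root.
g = 3: 3^8 ≡ 16 — none is 1, so 3 is a primitive root.
The smallest primitive root modulo 17 is 3.

3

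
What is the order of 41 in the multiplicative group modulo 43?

The order of 41 must divide φ(43) = 43 − 1 = 42 = 2 · 3 · 7.
Divisors of 42: 1, 2, 3, 6, 7, 14, 21, 42.
Evaluate successive powers at the divisors of 42:
41^1 ≡ 41 (mod 43)
41^2 ≡ 4 (mod 43)
41^3 ≡ 35 (mod 43)
41^6 ≡ 21 (mod 43)
41^7 ≡ 1 (mod 43) ✓
Hence ord(41) = 7.

7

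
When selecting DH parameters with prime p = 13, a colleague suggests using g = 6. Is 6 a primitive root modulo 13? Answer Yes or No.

φ(13) = 13 − 1 = 12 = 2^2 · 3.
It suffices to check that the order of 6 is not a proper divisor of 12: compute 6^(12/q) for q ∈ {2, 3}.
6^6 ≡ 12 (mod 13)  [q = 2: ≢ 1 ✓]
6^4 ≡ 9 (mod 13)  [q = 3: ≢ 1 ✓]
None equal 1, so ord_13(6) = 12: 6 is a primitive root.

Yes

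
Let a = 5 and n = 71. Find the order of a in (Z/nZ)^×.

5

Since 5 ∈ (Z/71Z)^×, its order divides φ(71) = 71 − 1 = 70 = 2 · 5 · 7.
Divisors of 70: 1, 2, 5, 7, 10, 14, 35, 70.
Check 5^d mod 71 for each divisor in increasing order:
5^1 ≡ 5 (mod 71)
5^2 ≡ 25 (mod 71)
5^5 ≡ 1 (mod 71) ✓
Hence ord(5) = 5.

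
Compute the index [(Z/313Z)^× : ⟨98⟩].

104

The order of 98 must divide φ(313) = 313 − 1 = 312 = 2^3 · 3 · 13.
Divisors of 312: 1, 2, 3, 4, 6, 8, 12, 13, 24, 26, 39, 52, 78, 104, 156, 312.
Evaluate successive powers at the divisors of 312:
98^1 ≡ 98
98^2 ≡ 214
98^3 ≡ 1
So ord_313(98) = 3, hence |⟨98⟩| = 3.
[(Z/313Z)^× : ⟨98⟩] = 312/3 = 104.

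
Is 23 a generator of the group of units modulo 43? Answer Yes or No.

φ(43) = 43 − 1 = 42 = 2 · 3 · 7.
An element g generates (Z/43Z)^× iff g^(42/q) ≢ 1 (mod 43) for each prime q ∈ {2, 3, 7}.
23^21 ≡ 1 (mod 43)  [q = 2: ≡ 1 ✗]
23^14 ≡ 36 (mod 43)  [q = 3: ≢ 1 ✓]
23^6 ≡ 4 (mod 43)  [q = 7: ≢ 1 ✓]
23^21 ≡ 1 shows ord(23) | 21, strictly less than φ(43); not a primitive root.

No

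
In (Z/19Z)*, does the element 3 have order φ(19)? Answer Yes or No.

Yes

φ(19) = 19 − 1 = 18 = 2 · 3^2.
It suffices to check that the order of 3 is not a proper divisor of 18: compute 3^(18/q) for q ∈ {2, 3}.
3^9 ≡ 18 (mod 19)  [q = 2: ≢ 1 ✓]
3^6 ≡ 7 (mod 19)  [q = 3: ≢ 1 ✓]
All checks pass, so 3 has order 18 and is a primitive root modulo 19.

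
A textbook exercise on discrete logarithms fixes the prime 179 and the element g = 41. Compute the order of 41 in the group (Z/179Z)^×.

178

ord(41) | φ(179) = 179 − 1 = 178 = 2 · 89.
Divisors of 178: 1, 2, 89, 178.
Compute 41^d (mod 179) for the divisors d until we hit 1:
41^1 ≡ 41 (mod 179)
41^2 ≡ 70 (mod 179)
41^89 ≡ 178 (mod 179)
41^178 ≡ 1 (mod 179) ✓
So ord_179(41) = 178.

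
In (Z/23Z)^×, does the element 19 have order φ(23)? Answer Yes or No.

φ(23) = 23 − 1 = 22 = 2 · 11.
19 is a primitive root mod 23 iff 19^(φ(23)/q) ≢ 1 for every prime q | φ(23), i.e. q ∈ {2, 11}.
19^11 ≡ 22 (mod 23)  [q = 2: ≢ 1 ✓]
19^2 ≡ 16 (mod 23)  [q = 11: ≢ 1 ✓]
Every test exponent gives a nontrivial residue, hence 19 generates the full group.

Yes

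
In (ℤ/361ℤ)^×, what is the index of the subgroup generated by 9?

ord(9) | φ(361) = φ(19^2) = 19·(19−1) = 342 = 2 · 3^2 · 19.
Divisors of 342: 1, 2, 3, 6, 9, 18, 19, 38, 57, 114, 171, 342.
Compute 9^d (mod 361) for the divisors d until we hit 1:
9^1 ≡ 9 (mod 361)
9^2 ≡ 81 (mod 361)
9^3 ≡ 7 (mod 361)
9^6 ≡ 49 (mod 361)
9^9 ≡ 343 (mod 361)
9^18 ≡ 324 (mod 361)
9^19 ≡ 28 (mod 361)
9^38 ≡ 62 (mod 361)
9^57 ≡ 292 (mod 361)
9^114 ≡ 68 (mod 361)
9^171 ≡ 1 (mod 361) ✓
Thus |⟨9⟩| = ord(9) = 171.
The index is φ(361) / ord(9) = 342 / 171 = 2.

2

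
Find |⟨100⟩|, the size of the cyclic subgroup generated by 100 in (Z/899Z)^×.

210

By Lagrange's theorem, ord_899(100) divides φ(899) = φ(29·31) = (29−1)·(31−1) = 28·30 = 840 = 2^3 · 3 · 5 · 7.
Divisors of 840: 1, 2, 3, 4, 5, 6, 7, 8, 10, 12, 14, 15, 20, 21, 24, 28, 30, 35, 40, 42, 56, 60, 70, 84, 105, 120, 140, 168, 210, 280, 420, 840.
Compute 100^d (mod 899) for the divisors d until we hit 1:
100^1 ≡ 100 (mod 899)
100^2 ≡ 111 (mod 899)
100^3 ≡ 312 (mod 899)
100^4 ≡ 634 (mod 899)
100^5 ≡ 470 (mod 899)
100^6 ≡ 252 (mod 899)
100^7 ≡ 28 (mod 899)
100^8 ≡ 103 (mod 899)
100^10 ≡ 645 (mod 899)
100^12 ≡ 574 (mod 899)
100^14 ≡ 784 (mod 899)
100^15 ≡ 187 (mod 899)
100^20 ≡ 687 (mod 899)
100^21 ≡ 376 (mod 899)
100^24 ≡ 442 (mod 899)
100^28 ≡ 639 (mod 899)
100^30 ≡ 807 (mod 899)
100^35 ≡ 811 (mod 899)
100^40 ≡ 893 (mod 899)
100^42 ≡ 233 (mod 899)
100^56 ≡ 175 (mod 899)
100^60 ≡ 373 (mod 899)
100^70 ≡ 552 (mod 899)
100^84 ≡ 349 (mod 899)
100^105 ≡ 869 (mod 899)
100^120 ≡ 683 (mod 899)
100^140 ≡ 842 (mod 899)
100^168 ≡ 436 (mod 899)
100^210 ≡ 1 (mod 899) ✓
The smallest such exponent is 210, so the order of 100 is 210.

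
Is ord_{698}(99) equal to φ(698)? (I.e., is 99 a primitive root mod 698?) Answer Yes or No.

Yes

φ(698) = φ(2)·φ(349) = 1·348 = 348 = 2^2 · 3 · 29.
99 is a primitive root mod 698 iff 99^(φ(698)/q) ≢ 1 for every prime q | φ(698), i.e. q ∈ {2, 3, 29}.
99^174 ≡ 697 (mod 698)  [q = 2: ≢ 1 ✓]
99^116 ≡ 575 (mod 698)  [q = 3: ≢ 1 ✓]
99^12 ≡ 285 (mod 698)  [q = 29: ≢ 1 ✓]
None equal 1, so ord_698(99) = 348: 99 is a primitive root.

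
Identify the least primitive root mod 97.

φ(97) = 97 − 1 = 96 = 2^5 · 3.
Test candidates g = 2, 3, … against the prime factors q ∈ {2, 3} of φ(97): g is a generator iff g^(96/q) ≢ 1 for every such q.
g = 2: 2^48 ≡ 1 — hits 1, so not a primitive root.
g = 3: 3^48 ≡ 1 — hits 1, so not a primitive root.
g = 4: 4^48 ≡ 1 — hits 1, so not a primitive root.
g = 5: 5^48 ≡ 96; 5^32 ≡ 35 — none is 1, so 5 is a primitive root.
So 5 is the smallest generator of (Z/97Z)^×.

5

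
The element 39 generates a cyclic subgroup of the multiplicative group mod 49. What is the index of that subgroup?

2

The order of 39 must divide φ(49) = φ(7^2) = 7·(7−1) = 42 = 2 · 3 · 7.
Divisors of 42: 1, 2, 3, 6, 7, 14, 21, 42.
Test each divisor d:
39^1 ≡ 39 (mod 49)
39^2 ≡ 2 (mod 49)
39^3 ≡ 29 (mod 49)
39^6 ≡ 8 (mod 49)
39^7 ≡ 18 (mod 49)
39^14 ≡ 30 (mod 49)
39^21 ≡ 1 (mod 49) ✓
So ord_49(39) = 21, hence |⟨39⟩| = 21.
The index is φ(49) / ord(39) = 42 / 21 = 2.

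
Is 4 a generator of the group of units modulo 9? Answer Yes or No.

φ(9) = φ(3^2) = 3·(3−1) = 6 = 2 · 3.
4 is a primitive root mod 9 iff 4^(φ(9)/q) ≢ 1 for every prime q | φ(9), i.e. q ∈ {2, 3}.
4^3 ≡ 1 (mod 9)  [q = 2: ≡ 1 ✗]
4^2 ≡ 7 (mod 9)  [q = 3: ≢ 1 ✓]
Since 4^3 ≡ 1, the order of 4 divides 3 < 6, so 4 is not a primitive root.

No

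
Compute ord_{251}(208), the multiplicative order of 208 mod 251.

ord(208) | φ(251) = 251 − 1 = 250 = 2 · 5^3.
Divisors of 250: 1, 2, 5, 10, 25, 50, 125, 250.
Check 208^d mod 251 for each divisor in increasing order:
208^1 ≡ 208 (mod 251)
208^2 ≡ 92 (mod 251)
208^5 ≡ 249 (mod 251)
208^10 ≡ 4 (mod 251)
208^25 ≡ 219 (mod 251)
208^50 ≡ 20 (mod 251)
208^125 ≡ 1 (mod 251) ✓
The smallest such exponent is 125, so the order of 208 is 125.

125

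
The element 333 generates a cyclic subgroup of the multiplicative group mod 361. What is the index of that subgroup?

19

The order of 333 must divide φ(361) = φ(19^2) = 19·(19−1) = 342 = 2 · 3^2 · 19.
Divisors of 342: 1, 2, 3, 6, 9, 18, 19, 38, 57, 114, 171, 342.
Test each divisor d:
333^1 ≡ 333
333^2 ≡ 62
333^3 ≡ 69
333^6 ≡ 68
333^9 ≡ 360
333^18 ≡ 1
Thus |⟨333⟩| = ord(333) = 18.
The index is φ(361) / ord(333) = 342 / 18 = 19.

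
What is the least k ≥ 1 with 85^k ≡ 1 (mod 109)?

108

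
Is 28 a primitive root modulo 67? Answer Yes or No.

Yes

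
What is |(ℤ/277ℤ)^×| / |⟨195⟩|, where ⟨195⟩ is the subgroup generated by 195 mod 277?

Since 195 ∈ (Z/277Z)^×, its order divides φ(277) = 277 − 1 = 276 = 2^2 · 3 · 23.
Divisors of 276: 1, 2, 3, 4, 6, 12, 23, 46, 69, 92, 138, 276.
Test each divisor d:
195^1 ≡ 195 (mod 277)
195^2 ≡ 76 (mod 277)
195^3 ≡ 139 (mod 277)
195^4 ≡ 236 (mod 277)
195^6 ≡ 208 (mod 277)
195^12 ≡ 52 (mod 277)
195^23 ≡ 217 (mod 277)
195^46 ≡ 276 (mod 277)
195^69 ≡ 60 (mod 277)
195^92 ≡ 1 (mod 277) ✓
Thus |⟨195⟩| = ord(195) = 92.
[(Z/277Z)^× : ⟨195⟩] = 276/92 = 3.

3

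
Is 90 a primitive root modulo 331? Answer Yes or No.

φ(331) = 331 − 1 = 330 = 2 · 3 · 5 · 11.
Test 90^(330/q) mod 331 for each prime factor q of 330:
90^165 ≡ 330 (mod 331)  [q = 2: ≢ 1 ✓]
90^110 ≡ 31 (mod 331)  [q = 3: ≢ 1 ✓]
90^66 ≡ 150 (mod 331)  [q = 5: ≢ 1 ✓]
90^30 ≡ 167 (mod 331)  [q = 11: ≢ 1 ✓]
None equal 1, so ord_331(90) = 330: 90 is a primitive root.

Yes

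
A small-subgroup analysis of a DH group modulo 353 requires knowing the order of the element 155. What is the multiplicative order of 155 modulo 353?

Since 155 ∈ (Z/353Z)^×, its order divides φ(353) = 353 − 1 = 352 = 2^5 · 11.
Divisors of 352: 1, 2, 4, 8, 11, 16, 22, 32, 44, 88, 176, 352.
Evaluate successive powers at the divisors of 352:
155^1 ≡ 155 (mod 353)
155^2 ≡ 21 (mod 353)
155^4 ≡ 88 (mod 353)
155^8 ≡ 331 (mod 353)
155^11 ≡ 49 (mod 353)
155^16 ≡ 131 (mod 353)
155^22 ≡ 283 (mod 353)
155^32 ≡ 217 (mod 353)
155^44 ≡ 311 (mod 353)
155^88 ≡ 352 (mod 353)
155^176 ≡ 1 (mod 353) ✓
The smallest such exponent is 176, so the order of 155 is 176.

176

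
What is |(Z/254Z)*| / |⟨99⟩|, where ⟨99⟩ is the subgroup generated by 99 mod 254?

14

By Lagrange's theorem, ord_254(99) divides φ(254) = φ(2)·φ(127) = 1·126 = 126 = 2 · 3^2 · 7.
Divisors of 126: 1, 2, 3, 6, 7, 9, 14, 18, 21, 42, 63, 126.
Compute 99^d (mod 254) for the divisors d until we hit 1:
99^1 ≡ 99
99^2 ≡ 149
99^3 ≡ 19
99^6 ≡ 107
99^7 ≡ 179
99^9 ≡ 1
The order of 99 is 9, so the subgroup it generates has 9 elements.
[(Z/254Z)^× : ⟨99⟩] = 126/9 = 14.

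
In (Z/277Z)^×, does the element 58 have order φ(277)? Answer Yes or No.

φ(277) = 277 − 1 = 276 = 2^2 · 3 · 23.
58 is a primitive root mod 277 iff 58^(φ(277)/q) ≢ 1 for every prime q | φ(277), i.e. q ∈ {2, 3, 23}.
58^138 ≡ 276 (mod 277)  [q = 2: ≢ 1 ✓]
58^92 ≡ 160 (mod 277)  [q = 3: ≢ 1 ✓]
58^12 ≡ 169 (mod 277)  [q = 23: ≢ 1 ✓]
Every test exponent gives a nontrivial residue, hence 58 generates the full group.

Yes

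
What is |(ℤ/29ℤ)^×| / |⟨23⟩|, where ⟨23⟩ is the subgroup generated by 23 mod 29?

4

ord(23) | φ(29) = 29 − 1 = 28 = 2^2 · 7.
Divisors of 28: 1, 2, 4, 7, 14, 28.
Compute 23^d (mod 29) for the divisors d until we hit 1:
23^1 ≡ 23
23^2 ≡ 7
23^4 ≡ 20
23^7 ≡ 1
Thus |⟨23⟩| = ord(23) = 7.
[(Z/29Z)^× : ⟨23⟩] = 28/7 = 4.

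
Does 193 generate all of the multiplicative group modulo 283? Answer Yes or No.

Yes

φ(283) = 283 − 1 = 282 = 2 · 3 · 47.
Test 193^(282/q) mod 283 for each prime factor q of 282:
193^141 ≡ 282 (mod 283)  [q = 2: ≢ 1 ✓]
193^94 ≡ 238 (mod 283)  [q = 3: ≢ 1 ✓]
193^6 ≡ 64 (mod 283)  [q = 47: ≢ 1 ✓]
None equal 1, so ord_283(193) = 282: 193 is a primitive root.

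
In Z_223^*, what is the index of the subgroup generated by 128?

The order of 128 must divide φ(223) = 223 − 1 = 222 = 2 · 3 · 37.
Divisors of 222: 1, 2, 3, 6, 37, 74, 111, 222.
Test each divisor d:
128^1 ≡ 128 (mod 223)
128^2 ≡ 105 (mod 223)
128^3 ≡ 60 (mod 223)
128^6 ≡ 32 (mod 223)
128^37 ≡ 1 (mod 223) ✓
Thus |⟨128⟩| = ord(128) = 37.
[(Z/223Z)^× : ⟨128⟩] = 222/37 = 6.

6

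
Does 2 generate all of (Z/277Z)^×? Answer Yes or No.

φ(277) = 277 − 1 = 276 = 2^2 · 3 · 23.
2 is a primitive root mod 277 iff 2^(φ(277)/q) ≢ 1 for every prime q | φ(277), i.e. q ∈ {2, 3, 23}.
2^138 ≡ 276 (mod 277)  [q = 2: ≢ 1 ✓]
2^92 ≡ 1 (mod 277)  [q = 3: ≡ 1 ✗]
2^12 ≡ 218 (mod 277)  [q = 23: ≢ 1 ✓]
2^92 ≡ 1 shows ord(2) | 92, strictly less than φ(277); not a primitive root.

No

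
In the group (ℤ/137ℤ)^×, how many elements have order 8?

4

φ(137) = 137 − 1 = 136 = 2^3 · 17.
Since (Z/137Z)^× is cyclic of order 136, the number of elements of order d is φ(d) when d | 136 and 0 otherwise.
8 = 2^3 divides 136, and φ(8) = 4.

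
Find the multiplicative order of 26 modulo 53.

52

By Lagrange's theorem, ord_53(26) divides φ(53) = 53 − 1 = 52 = 2^2 · 13.
Divisors of 52: 1, 2, 4, 13, 26, 52.
Evaluate successive powers at the divisors of 52:
26^1 ≡ 26 (mod 53)
26^2 ≡ 40 (mod 53)
26^4 ≡ 10 (mod 53)
26^13 ≡ 30 (mod 53)
26^26 ≡ 52 (mod 53)
26^52 ≡ 1 (mod 53) ✓
Therefore the multiplicative order of 26 modulo 53 is 52.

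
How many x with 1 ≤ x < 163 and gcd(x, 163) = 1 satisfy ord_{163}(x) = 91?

φ(163) = 163 − 1 = 162 = 2 · 3^4.
(Z/163Z)^× is cyclic (|G| = 162); a cyclic group of order m has exactly φ(d) elements of each order d | m, and none otherwise.
Since 91 ∤ 162, the count is 0.

0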